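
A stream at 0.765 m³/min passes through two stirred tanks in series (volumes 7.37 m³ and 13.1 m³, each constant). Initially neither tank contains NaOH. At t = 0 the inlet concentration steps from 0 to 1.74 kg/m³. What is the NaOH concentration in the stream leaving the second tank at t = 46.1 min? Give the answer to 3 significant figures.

Time constants: τᵢ = Vᵢ/Q for each well-mixed tank.
τ₁ = 7.37/0.765 = 9.6340 min; τ₂ = 13.1/0.765 = 17.124 min.
Solving the cascade with C₁(0)=C₂(0)=0 gives C₂(t) = C_in[1 − (τ₁ e^(−t/τ₁) − τ₂ e^(−t/τ₂))/(τ₁ − τ₂)].
At t = 46.1: e^(−t/τ₁) = 0.0083529, e^(−t/τ₂) = 0.067739.
C₂ = 1.74·[1 − (9.6340·0.0083529 − 17.124·0.067739)/(-7.4902)] = 1.74·0.85588 = 1.4892 kg/m³.

1.49 kg/m³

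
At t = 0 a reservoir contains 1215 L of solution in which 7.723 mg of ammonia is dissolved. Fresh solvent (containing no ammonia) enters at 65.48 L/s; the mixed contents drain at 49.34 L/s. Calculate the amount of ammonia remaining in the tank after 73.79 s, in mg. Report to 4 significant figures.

Let m(t) be the amount of ammonia. Volume: V(t) = V₀ + (Q_in − Q_out) t = 1215 + 16.1400 t; V(73.79) = 2405.97 L.
Species balance (pure solvent in): dm/dt = −Q_out · m/V(t).
Separate: dm/m = −Q_out dt/V(t) ⇒ ln(m/m₀) = −(Q_out/(Q_in−Q_out)) ln(V/V₀).
m = m₀ (V₀/V)^(Q_out/(Q_in−Q_out)) = 7.723 × (1215/2405.97)^(3.05700) = 0.956601 mg.

0.9566 mg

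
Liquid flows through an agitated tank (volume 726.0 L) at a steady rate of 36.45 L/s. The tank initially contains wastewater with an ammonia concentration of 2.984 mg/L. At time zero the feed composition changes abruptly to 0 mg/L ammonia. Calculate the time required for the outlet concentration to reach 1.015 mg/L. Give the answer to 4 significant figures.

21.48 s

Species balance: V dC/dt = Q(C_in − C) ⇒ τ = V/Q = 19.9177 s.
C(t) = C_in + (C₀ − C_in) e^(−t/τ). Set C = 1.015 and solve for t:
e^(−t/τ) = (C − C_in)/(C₀ − C_in) = (1.015 − 0)/(2.984 − 0) = 0.340147
t = −τ ln(…) = 19.9177 × 1.07838 = 21.4788 s.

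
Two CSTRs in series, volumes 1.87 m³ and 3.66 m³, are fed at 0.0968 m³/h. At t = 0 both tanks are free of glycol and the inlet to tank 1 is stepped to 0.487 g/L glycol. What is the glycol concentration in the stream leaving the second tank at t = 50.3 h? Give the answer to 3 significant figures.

0.261 g/L

Species balance on tank i: dCᵢ/dt = (Cᵢ₋₁ − Cᵢ)/τᵢ with τᵢ = Vᵢ/Q.
τ₁ = 1.87/0.0968 = 19.318 h; τ₂ = 3.66/0.0968 = 37.810 h.
Solving the cascade with C₁(0)=C₂(0)=0 gives C₂(t) = C_in[1 − (τ₁ e^(−t/τ₁) − τ₂ e^(−t/τ₂))/(τ₁ − τ₂)].
At t = 50.3: e^(−t/τ₁) = 0.073994, e^(−t/τ₂) = 0.26439.
C₂ = 0.487·[1 − (19.318·0.073994 − 37.810·0.26439)/(-18.492)] = 0.487·0.53671 = 0.26138 g/L.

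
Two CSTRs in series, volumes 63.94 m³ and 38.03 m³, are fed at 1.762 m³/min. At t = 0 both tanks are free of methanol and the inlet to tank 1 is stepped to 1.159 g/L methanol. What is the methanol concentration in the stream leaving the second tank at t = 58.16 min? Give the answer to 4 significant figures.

Time constants: τᵢ = Vᵢ/Q for each well-mixed tank.
τ₁ = 63.94/1.762 = 36.2883 min; τ₂ = 38.03/1.762 = 21.5834 min.
Tank 1: C₁ = C_in(1 − e^(−t/τ₁)). Tank 2 (τ₁ ≠ τ₂): C₂ = C_in[1 − (τ₁ e^(−t/τ₁) − τ₂ e^(−t/τ₂))/(τ₁ − τ₂)].
At t = 58.16: e^(−t/τ₁) = 0.201348, e^(−t/τ₂) = 0.0675653.
C₂ = 1.159·[1 − (36.2883·0.201348 − 21.5834·0.0675653)/(14.7049)] = 1.159·0.602289 = 0.698053 g/L.

0.6981 g/L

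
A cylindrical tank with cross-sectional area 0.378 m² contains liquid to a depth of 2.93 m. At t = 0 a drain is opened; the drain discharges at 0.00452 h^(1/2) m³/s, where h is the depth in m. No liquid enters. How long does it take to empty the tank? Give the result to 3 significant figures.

With no inflow, A dh/dt = −0.00452 √h.
Separate and integrate: 2(√h − √h₀) = −(0.00452/A) t.
Set h = 0: 2√h₀ = (0.00452/A) t_empty ⇒ t_empty = 2A√h₀/0.00452.
t_empty = 2·0.378·√2.93/0.00452 = 0.75600·1.7117/0.00452 = 286.30 s.

286 s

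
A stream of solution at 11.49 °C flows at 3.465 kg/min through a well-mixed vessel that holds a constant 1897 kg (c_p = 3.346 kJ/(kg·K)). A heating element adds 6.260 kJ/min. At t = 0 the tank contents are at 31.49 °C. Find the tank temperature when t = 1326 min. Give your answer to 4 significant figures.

13.76 °C

Heat balance on the well-mixed liquid: M c_p dT/dt = ṁ c_p (T_in − T) + 6.260.
τ = M/ṁ = 547.475 min; T_ss = T_in + Q̇/(ṁ c_p) = 11.49 + 6.260/(3.465·3.346) = 12.0299 °C.
T approaches T_ss exponentially: T(t) = T_ss + (T₀ − T_ss) e^(−t/τ).
T(1326) = 12.0299 + (19.4601)·e^(−1326/547.475) = 12.0299 + (19.4601)·0.0887413 = 13.7569 °C.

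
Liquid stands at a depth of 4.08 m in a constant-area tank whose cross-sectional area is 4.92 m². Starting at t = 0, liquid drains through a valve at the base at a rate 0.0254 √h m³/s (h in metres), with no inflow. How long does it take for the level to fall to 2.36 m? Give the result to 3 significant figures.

A dh/dt = −Q_out = −0.0254 √h.
∫ h^(−1/2) dh = −(0.0254/A) ∫ dt, giving 2√h = 2√h₀ − (0.0254/A) t.
t = 2A(√h₀ − √h)/0.0254 = 2·4.92·(√4.08 − √2.36)/0.0254
  = 9.8400 × (2.0199 − 1.5362) / 0.0254 = 187.38 s.

187 s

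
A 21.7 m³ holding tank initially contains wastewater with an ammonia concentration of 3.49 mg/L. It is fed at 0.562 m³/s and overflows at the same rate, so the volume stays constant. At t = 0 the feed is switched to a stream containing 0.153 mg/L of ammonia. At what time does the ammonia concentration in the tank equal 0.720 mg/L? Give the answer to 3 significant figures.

Mass balance on the solute (V constant): V dC/dt = Q(C_in − C), so τ = V/Q = 38.612 s.
C(t) = C_in + (C₀ − C_in) e^(−t/τ). Set C = 0.720 and solve for t:
e^(−t/τ) = (C − C_in)/(C₀ − C_in) = (0.720 − 0.153)/(3.49 − 0.153) = 0.16991
t = −τ ln(…) = 38.612 × 1.7725 = 68.439 s.

68.4 s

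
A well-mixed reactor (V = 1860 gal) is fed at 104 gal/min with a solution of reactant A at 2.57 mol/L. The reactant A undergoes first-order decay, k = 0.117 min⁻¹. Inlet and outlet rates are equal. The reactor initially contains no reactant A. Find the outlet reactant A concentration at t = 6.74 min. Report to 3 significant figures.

0.572 mol/L

Species balance: V dC/dt = Q C_in − Q C − k V C.
dC/dt = (Q/V) C_in − (Q/V + k) C; effective rate a = Q/V + k = 0.055914 + 0.117 = 0.17291 min⁻¹.
C_ss = Q C_in/(Q + kV) = 0.83104 mol/L; C(t) = C_ss + (C₀ − C_ss) e^(−a t).
C(6.74) = 0.83104 + (-0.83104)·e^(−0.17291·6.74) = 0.83104 + (-0.83104)·0.31179 = 0.57194 mol/L.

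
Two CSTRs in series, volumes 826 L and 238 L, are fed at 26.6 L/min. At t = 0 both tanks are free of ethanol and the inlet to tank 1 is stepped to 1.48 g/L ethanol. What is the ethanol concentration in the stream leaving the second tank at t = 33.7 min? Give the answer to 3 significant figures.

0.792 g/L

Species balance on tank i: dCᵢ/dt = (Cᵢ₋₁ − Cᵢ)/τᵢ with τᵢ = Vᵢ/Q.
τ₁ = 826/26.6 = 31.053 min; τ₂ = 238/26.6 = 8.9474 min.
Solving the cascade with C₁(0)=C₂(0)=0 gives C₂(t) = C_in[1 − (τ₁ e^(−t/τ₁) − τ₂ e^(−t/τ₂))/(τ₁ − τ₂)].
At t = 33.7: e^(−t/τ₁) = 0.33782, e^(−t/τ₂) = 0.023134.
C₂ = 1.48·[1 − (31.053·0.33782 − 8.9474·0.023134)/(22.105)] = 1.48·0.53481 = 0.79152 g/L.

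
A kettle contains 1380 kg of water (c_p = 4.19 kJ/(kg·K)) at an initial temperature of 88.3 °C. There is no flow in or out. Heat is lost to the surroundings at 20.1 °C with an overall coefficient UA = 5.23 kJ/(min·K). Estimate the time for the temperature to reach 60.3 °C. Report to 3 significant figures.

M c_p dT/dt = −UA(T − T_amb).
τ = M c_p/UA = 1105.6 min; T_ss = T_amb = 20.100 °C.
T(t) = T_ss + (T₀ − T_ss)e^(−t/τ); set T = 60.3:
t = −τ ln[(T − T_ss)/(T₀ − T_ss)] = −1105.6 · ln(0.58944) = 584.39 min.

584 min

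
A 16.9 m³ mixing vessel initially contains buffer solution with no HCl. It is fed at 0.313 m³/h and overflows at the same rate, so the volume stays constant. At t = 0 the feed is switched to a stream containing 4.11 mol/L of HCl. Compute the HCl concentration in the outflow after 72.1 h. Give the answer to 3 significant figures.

Transient balance on the dissolved component: V dC/dt = Q(C_in − C).
Rewrite as dC/dt + C/τ = C_in/τ, τ = V/Q = 53.994 h.
Integrating: C(t) = C_in + (C₀ − C_in) e^(−t/τ).
C(72.1) = 4.11 + (0 − 4.11)·e^(−72.1/53.994) = 4.11 + (-4.1100)·0.26307 = 3.0288 mol/L.

3.03 mol/L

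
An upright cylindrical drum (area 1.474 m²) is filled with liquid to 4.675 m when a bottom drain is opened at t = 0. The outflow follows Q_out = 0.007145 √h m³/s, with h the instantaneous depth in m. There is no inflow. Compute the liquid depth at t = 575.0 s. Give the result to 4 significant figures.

0.5907 m

A dh/dt = −Q_out = −0.007145 √h.
Separate and integrate: 2(√h − √h₀) = −(0.007145/A) t.
√h = √4.675 − 0.007145·575.0/(2·1.474) = 2.16217 − 1.39361 = 0.768561.
h = 0.768561² = 0.590685 m.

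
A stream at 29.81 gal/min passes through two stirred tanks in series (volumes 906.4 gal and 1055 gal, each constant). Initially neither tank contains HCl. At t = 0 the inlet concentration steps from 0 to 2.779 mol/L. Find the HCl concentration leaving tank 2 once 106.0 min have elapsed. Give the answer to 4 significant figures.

Time constants: τᵢ = Vᵢ/Q for each well-mixed tank.
τ₁ = 906.4/29.81 = 30.4059 min; τ₂ = 1055/29.81 = 35.3908 min.
Tank 1: C₁ = C_in(1 − e^(−t/τ₁)). Tank 2 (τ₁ ≠ τ₂): C₂ = C_in[1 − (τ₁ e^(−t/τ₁) − τ₂ e^(−t/τ₂))/(τ₁ − τ₂)].
At t = 106.0: e^(−t/τ₁) = 0.0306181, e^(−t/τ₂) = 0.0500302.
C₂ = 2.779·[1 − (30.4059·0.0306181 − 35.3908·0.0500302)/(-4.98490)] = 2.779·0.831563 = 2.31091 mol/L.

2.311 mol/L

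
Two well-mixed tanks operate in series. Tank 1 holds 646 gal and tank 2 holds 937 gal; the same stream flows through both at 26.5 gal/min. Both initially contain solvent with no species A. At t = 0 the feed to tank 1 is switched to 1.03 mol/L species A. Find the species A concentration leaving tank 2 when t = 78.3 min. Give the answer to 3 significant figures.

0.760 mol/L

Time constants: τᵢ = Vᵢ/Q for each well-mixed tank.
τ₁ = 646/26.5 = 24.377 min; τ₂ = 937/26.5 = 35.358 min.
Solving the cascade with C₁(0)=C₂(0)=0 gives C₂(t) = C_in[1 − (τ₁ e^(−t/τ₁) − τ₂ e^(−t/τ₂))/(τ₁ − τ₂)].
At t = 78.3: e^(−t/τ₁) = 0.040276, e^(−t/τ₂) = 0.10921.
C₂ = 1.03·[1 − (24.377·0.040276 − 35.358·0.10921)/(-10.981)] = 1.03·0.73775 = 0.75989 mol/L.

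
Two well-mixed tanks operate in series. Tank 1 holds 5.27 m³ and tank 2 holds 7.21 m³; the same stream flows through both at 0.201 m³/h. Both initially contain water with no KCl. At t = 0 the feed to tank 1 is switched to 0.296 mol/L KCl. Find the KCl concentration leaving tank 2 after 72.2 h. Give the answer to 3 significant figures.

0.200 mol/L

Species balance on tank i: dCᵢ/dt = (Cᵢ₋₁ − Cᵢ)/τᵢ with τᵢ = Vᵢ/Q.
τ₁ = 5.27/0.201 = 26.219 h; τ₂ = 7.21/0.201 = 35.871 h.
Solving the cascade with C₁(0)=C₂(0)=0 gives C₂(t) = C_in[1 − (τ₁ e^(−t/τ₁) − τ₂ e^(−t/τ₂))/(τ₁ − τ₂)].
At t = 72.2: e^(−t/τ₁) = 0.063689, e^(−t/τ₂) = 0.13362.
C₂ = 0.296·[1 − (26.219·0.063689 − 35.871·0.13362)/(-9.6517)] = 0.296·0.67643 = 0.20022 mol/L.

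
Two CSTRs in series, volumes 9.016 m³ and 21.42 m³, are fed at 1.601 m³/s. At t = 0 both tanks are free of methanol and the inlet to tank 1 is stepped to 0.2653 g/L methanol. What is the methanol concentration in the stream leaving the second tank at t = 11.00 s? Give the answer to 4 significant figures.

0.09131 g/L

Each tank obeys Vᵢ dCᵢ/dt = Q(Cᵢ₋₁ − Cᵢ), so τᵢ = Vᵢ/Q.
τ₁ = 9.016/1.601 = 5.63148 s; τ₂ = 21.42/1.601 = 13.3791 s.
Solving the cascade with C₁(0)=C₂(0)=0 gives C₂(t) = C_in[1 − (τ₁ e^(−t/τ₁) − τ₂ e^(−t/τ₂))/(τ₁ − τ₂)].
At t = 11.00: e^(−t/τ₁) = 0.141805, e^(−t/τ₂) = 0.439475.
C₂ = 0.2653·[1 − (5.63148·0.141805 − 13.3791·0.439475)/(-7.74766)] = 0.2653·0.344160 = 0.0913058 g/L.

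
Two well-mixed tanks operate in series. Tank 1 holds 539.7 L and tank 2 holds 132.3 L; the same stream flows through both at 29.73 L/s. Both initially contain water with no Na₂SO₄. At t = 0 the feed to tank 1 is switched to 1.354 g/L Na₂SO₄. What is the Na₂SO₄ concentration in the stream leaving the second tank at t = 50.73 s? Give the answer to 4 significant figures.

1.244 g/L

Species balance on tank i: dCᵢ/dt = (Cᵢ₋₁ − Cᵢ)/τᵢ with τᵢ = Vᵢ/Q.
τ₁ = 539.7/29.73 = 18.1534 s; τ₂ = 132.3/29.73 = 4.45005 s.
Solving the cascade with C₁(0)=C₂(0)=0 gives C₂(t) = C_in[1 − (τ₁ e^(−t/τ₁) − τ₂ e^(−t/τ₂))/(τ₁ − τ₂)].
At t = 50.73: e^(−t/τ₁) = 0.0611442, e^(−t/τ₂) = 1.11969e-05.
C₂ = 1.354·[1 − (18.1534·0.0611442 − 4.45005·1.11969e-05)/(13.7033)] = 1.354·0.919003 = 1.24433 g/L.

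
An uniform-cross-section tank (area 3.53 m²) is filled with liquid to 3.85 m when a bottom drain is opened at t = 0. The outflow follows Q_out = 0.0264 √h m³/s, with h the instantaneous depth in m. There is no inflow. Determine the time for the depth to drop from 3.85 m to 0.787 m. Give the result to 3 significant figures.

287 s

A dh/dt = −Q_out = −0.0264 √h.
Separate and integrate: 2(√h − √h₀) = −(0.0264/A) t.
t = 2A(√h₀ − √h)/0.0264 = 2·3.53·(√3.85 − √0.787)/0.0264
  = 7.0600 × (1.9621 − 0.88713) / 0.0264 = 287.48 s.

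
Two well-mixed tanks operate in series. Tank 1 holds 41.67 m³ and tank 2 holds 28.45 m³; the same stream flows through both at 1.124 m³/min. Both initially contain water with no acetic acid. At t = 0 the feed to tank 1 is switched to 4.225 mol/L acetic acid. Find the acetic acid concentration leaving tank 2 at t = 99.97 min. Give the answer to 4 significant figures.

Each tank obeys Vᵢ dCᵢ/dt = Q(Cᵢ₋₁ − Cᵢ), so τᵢ = Vᵢ/Q.
τ₁ = 41.67/1.124 = 37.0730 min; τ₂ = 28.45/1.124 = 25.3114 min.
Tank 1: C₁ = C_in(1 − e^(−t/τ₁)). Tank 2 (τ₁ ≠ τ₂): C₂ = C_in[1 − (τ₁ e^(−t/τ₁) − τ₂ e^(−t/τ₂))/(τ₁ − τ₂)].
At t = 99.97: e^(−t/τ₁) = 0.0674361, e^(−t/τ₂) = 0.0192623.
C₂ = 4.225·[1 − (37.0730·0.0674361 − 25.3114·0.0192623)/(11.7616)] = 4.225·0.828892 = 3.50207 mol/L.

3.502 mol/L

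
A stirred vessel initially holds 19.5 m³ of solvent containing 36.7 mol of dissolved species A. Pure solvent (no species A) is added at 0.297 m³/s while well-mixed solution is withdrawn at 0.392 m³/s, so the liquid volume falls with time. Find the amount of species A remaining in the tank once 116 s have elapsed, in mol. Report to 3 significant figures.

1.18 mol

Total volume: dV/dt = Q_in − Q_out = -0.095000 m³/s, so V(t) = 19.5 − 0.095000 t and V(116) = 8.4800 m³.
No species A enters, so dm/dt = −Q_out · (m/V).
dm/m = −Q_out dt/(V₀ − 0.095000 t); integrating gives ln(m/m₀) = −(Q_out/(Q_in−Q_out)) ln(V/V₀).
m = m₀ (V₀/V)^(Q_out/(Q_in−Q_out)) = 36.7 × (19.5/8.4800)^(-4.1263) = 1.1815 mol.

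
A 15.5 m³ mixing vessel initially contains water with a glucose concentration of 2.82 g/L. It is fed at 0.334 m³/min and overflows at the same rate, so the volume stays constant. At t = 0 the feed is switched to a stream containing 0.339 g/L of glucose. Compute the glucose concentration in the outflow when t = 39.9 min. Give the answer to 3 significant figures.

Unsteady species balance (constant V, well mixed): V dC/dt = Q(C_in − C).
Time constant τ = V/Q = 15.5/0.334 = 46.407 min.
Integrating: C(t) = C_in + (C₀ − C_in) e^(−t/τ).
C(39.9) = 0.339 + (2.82 − 0.339)·e^(−39.9/46.407) = 0.339 + (2.4810)·0.42325 = 1.3891 g/L.

1.39 g/L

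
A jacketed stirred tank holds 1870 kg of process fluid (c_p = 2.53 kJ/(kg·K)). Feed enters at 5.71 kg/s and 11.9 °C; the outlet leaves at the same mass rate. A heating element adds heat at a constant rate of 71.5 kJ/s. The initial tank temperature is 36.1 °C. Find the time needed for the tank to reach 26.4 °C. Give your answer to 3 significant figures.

230 s

M c_p dT/dt = ṁ c_p (T_in − T) + Q̇.
τ = M/ṁ = 327.50 s; T_ss = T_in + Q̇/(ṁ c_p) = 16.849 °C.
T(t) = T_ss + (T₀ − T_ss) e^(−t/τ). Set T = 26.4:
e^(−t/τ) = (26.4 − 16.849)/(36.1 − 16.849) = 0.49612
t = −327.50 · ln(0.49612) = 229.55 s.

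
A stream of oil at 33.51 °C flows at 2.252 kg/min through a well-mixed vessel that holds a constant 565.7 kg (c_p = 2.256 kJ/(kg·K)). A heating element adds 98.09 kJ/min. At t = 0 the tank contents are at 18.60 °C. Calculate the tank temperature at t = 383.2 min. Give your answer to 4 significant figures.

45.37 °C

Heat balance on the well-mixed liquid: M c_p dT/dt = ṁ c_p (T_in − T) + 98.09.
Rearrange: dT/dt = (T_ss − T)/τ with τ = M/ṁ = 251.199 min and T_ss = T_in + Q̇/(ṁ c_p) = 52.8171 °C.
Solution: T(t) = T_ss + (T₀ − T_ss) e^(−t/τ).
T(383.2) = 52.8171 + (-34.2171)·e^(−383.2/251.199) = 52.8171 + (-34.2171)·0.217516 = 45.3744 °C.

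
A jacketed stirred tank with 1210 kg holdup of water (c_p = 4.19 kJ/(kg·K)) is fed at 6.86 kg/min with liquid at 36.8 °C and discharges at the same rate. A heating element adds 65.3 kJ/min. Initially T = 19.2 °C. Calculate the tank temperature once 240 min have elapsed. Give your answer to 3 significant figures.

34.0 °C

Unsteady energy balance on the tank contents: M c_p dT/dt = ṁ c_p (T_in − T) + 65.3.
τ = M/ṁ = 176.38 min; T_ss = T_in + Q̇/(ṁ c_p) = 36.8 + 65.3/(6.86·4.19) = 39.072 °C.
This is linear first-order; T(t) = T_ss + (T₀ − T_ss) e^(−t/τ).
T(240) = 39.072 + (-19.872)·e^(−240/176.38) = 39.072 + (-19.872)·0.25649 = 33.975 °C.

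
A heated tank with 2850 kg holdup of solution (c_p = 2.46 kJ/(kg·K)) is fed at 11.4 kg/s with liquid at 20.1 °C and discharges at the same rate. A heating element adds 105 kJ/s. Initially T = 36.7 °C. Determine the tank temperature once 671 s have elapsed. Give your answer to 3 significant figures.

First-law balance (no shaft work): M c_p dT/dt = ṁ c_p (T_in − T) + 105.
Rearrange: dT/dt = (T_ss − T)/τ with τ = M/ṁ = 250.00 s and T_ss = T_in + Q̇/(ṁ c_p) = 23.844 °C.
This is linear first-order; T(t) = T_ss + (T₀ − T_ss) e^(−t/τ).
T(671) = 23.844 + (12.856)·e^(−671/250.00) = 23.844 + (12.856)·0.068289 = 24.722 °C.

24.7 °C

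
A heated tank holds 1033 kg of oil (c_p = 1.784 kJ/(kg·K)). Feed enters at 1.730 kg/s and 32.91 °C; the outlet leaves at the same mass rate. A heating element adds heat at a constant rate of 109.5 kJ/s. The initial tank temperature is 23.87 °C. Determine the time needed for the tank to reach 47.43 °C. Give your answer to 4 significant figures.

M c_p dT/dt = ṁ c_p (T_in − T) + Q̇.
τ = M/ṁ = 597.110 s; T_ss = T_in + Q̇/(ṁ c_p) = 68.3891 °C.
T(t) = T_ss + (T₀ − T_ss) e^(−t/τ). Set T = 47.43:
e^(−t/τ) = (47.43 − 68.3891)/(23.87 − 68.3891) = 0.470789
t = −597.110 · ln(0.470789) = 449.829 s.

449.8 s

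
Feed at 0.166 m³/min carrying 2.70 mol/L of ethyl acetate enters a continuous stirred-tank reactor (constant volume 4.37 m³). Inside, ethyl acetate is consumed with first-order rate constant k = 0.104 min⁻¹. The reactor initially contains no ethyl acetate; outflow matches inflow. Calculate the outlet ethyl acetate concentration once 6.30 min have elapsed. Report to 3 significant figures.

V dC/dt = Q(C_in − C) − k V C.
This is linear with rate a = Q/V + k = 0.14199 min⁻¹.
C_ss = Q C_in/(Q + kV) = 0.72234 mol/L; C(t) = C_ss + (C₀ − C_ss) e^(−a t).
C(6.30) = 0.72234 + (-0.72234)·e^(−0.14199·6.30) = 0.72234 + (-0.72234)·0.40881 = 0.42705 mol/L.

0.427 mol/L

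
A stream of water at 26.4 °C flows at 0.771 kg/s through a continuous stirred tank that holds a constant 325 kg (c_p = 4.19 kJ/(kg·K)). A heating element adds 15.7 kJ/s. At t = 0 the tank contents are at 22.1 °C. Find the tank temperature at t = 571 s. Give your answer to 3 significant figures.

M c_p dT/dt = ṁ c_p (T_in − T) + Q̇.
τ = M/ṁ = 421.53 s; T_ss = T_in + Q̇/(ṁ c_p) = 26.4 + 15.7/(0.771·4.19) = 31.260 °C.
Integrating: T(t) = T_ss + (T₀ − T_ss) e^(−t/τ).
T(571) = 31.260 + (-9.1599)·e^(−571/421.53) = 31.260 + (-9.1599)·0.25805 = 28.896 °C.

28.9 °C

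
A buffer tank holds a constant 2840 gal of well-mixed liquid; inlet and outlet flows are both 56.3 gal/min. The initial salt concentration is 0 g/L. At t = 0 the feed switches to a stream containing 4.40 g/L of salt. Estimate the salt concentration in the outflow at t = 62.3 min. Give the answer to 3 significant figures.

3.12 g/L

Mass balance on the solute (V constant): V dC/dt = Q(C_in − C).
Rewrite as dC/dt + C/τ = C_in/τ, τ = V/Q = 50.444 min.
This is linear first-order; C(t) = C_in + (C₀ − C_in) e^(−t/τ).
C(62.3) = 4.40 + (0 − 4.40)·e^(−62.3/50.444) = 4.40 + (-4.4000)·0.29083 = 3.1204 g/L.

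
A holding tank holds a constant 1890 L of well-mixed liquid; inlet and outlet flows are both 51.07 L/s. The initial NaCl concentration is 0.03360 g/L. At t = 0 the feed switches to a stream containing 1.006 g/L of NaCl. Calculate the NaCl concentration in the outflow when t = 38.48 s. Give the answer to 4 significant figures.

0.6622 g/L

Unsteady species balance (constant V, well mixed): V dC/dt = Q(C_in − C).
So dC/dt = (C_in − C)/τ with τ = V/Q = 1890/51.07 = 37.0080 s.
Integrating: C(t) = C_in + (C₀ − C_in) e^(−t/τ).
C(38.48) = 1.006 + (0.03360 − 1.006)·e^(−38.48/37.0080) = 1.006 + (-0.972400)·0.353534 = 0.662223 g/L.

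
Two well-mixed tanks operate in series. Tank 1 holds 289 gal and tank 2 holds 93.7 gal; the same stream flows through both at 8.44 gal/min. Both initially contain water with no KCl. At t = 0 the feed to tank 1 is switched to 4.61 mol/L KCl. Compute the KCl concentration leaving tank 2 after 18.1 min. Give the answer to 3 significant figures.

Time constants: τᵢ = Vᵢ/Q for each well-mixed tank.
τ₁ = 289/8.44 = 34.242 min; τ₂ = 93.7/8.44 = 11.102 min.
Tank 1: C₁ = C_in(1 − e^(−t/τ₁)). Tank 2 (τ₁ ≠ τ₂): C₂ = C_in[1 − (τ₁ e^(−t/τ₁) − τ₂ e^(−t/τ₂))/(τ₁ − τ₂)].
At t = 18.1: e^(−t/τ₁) = 0.58943, e^(−t/τ₂) = 0.19586.
C₂ = 4.61·[1 − (34.242·0.58943 − 11.102·0.19586)/(23.140)] = 4.61·0.22174 = 1.0222 mol/L.

1.02 mol/L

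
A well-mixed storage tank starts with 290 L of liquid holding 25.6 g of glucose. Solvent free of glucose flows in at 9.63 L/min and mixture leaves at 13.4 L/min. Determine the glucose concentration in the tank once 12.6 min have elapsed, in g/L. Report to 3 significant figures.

0.0559 g/L

Let m(t) be the amount of glucose. Volume: V(t) = V₀ + (Q_in − Q_out) t = 290 − 3.7700 t; V(12.6) = 242.50 L.
Solute balance: dm/dt = 0 − Q_out C = −Q_out m/V(t).
Separate: dm/m = −Q_out dt/V(t) ⇒ ln(m/m₀) = −(Q_out/(Q_in−Q_out)) ln(V/V₀).
m = m₀ (V₀/V)^(Q_out/(Q_in−Q_out)) = 25.6 × (290/242.50)^(-3.5544) = 13.555 g.
C = m/V = 13.555/242.50 = 0.055898 g/L.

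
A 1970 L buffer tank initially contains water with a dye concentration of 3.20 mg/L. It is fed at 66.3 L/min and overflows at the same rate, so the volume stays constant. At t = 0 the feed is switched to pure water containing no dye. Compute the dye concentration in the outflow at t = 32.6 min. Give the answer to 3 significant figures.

1.07 mg/L

Accumulation = in − out for the solute gives V dC/dt = Q(C_in − C).
So dC/dt = (C_in − C)/τ with τ = V/Q = 1970/66.3 = 29.713 min.
Solution: C(t) = C_in + (C₀ − C_in) e^(−t/τ).
C(32.6) = 0 + (3.20 − 0)·e^(−32.6/29.713) = 0 + (3.2000)·0.33382 = 1.0682 mg/L.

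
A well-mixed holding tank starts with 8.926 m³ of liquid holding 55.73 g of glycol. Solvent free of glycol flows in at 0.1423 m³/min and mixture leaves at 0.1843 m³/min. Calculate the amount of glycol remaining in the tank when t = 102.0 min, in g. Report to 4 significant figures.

Total volume: dV/dt = Q_in − Q_out = -0.0420000 m³/min, so V(t) = 8.926 − 0.0420000 t and V(102.0) = 4.64200 m³.
Solute balance: dm/dt = 0 − Q_out C = −Q_out m/V(t).
Separate: dm/m = −Q_out dt/V(t) ⇒ ln(m/m₀) = −(Q_out/(Q_in−Q_out)) ln(V/V₀).
m = m₀ (V₀/V)^(Q_out/(Q_in−Q_out)) = 55.73 × (8.926/4.64200)^(-4.38810) = 3.16287 g.

3.163 g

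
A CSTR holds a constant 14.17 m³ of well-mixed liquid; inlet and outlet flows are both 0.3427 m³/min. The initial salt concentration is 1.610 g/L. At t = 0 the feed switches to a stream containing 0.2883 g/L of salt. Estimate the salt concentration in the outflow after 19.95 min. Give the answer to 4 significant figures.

1.104 g/L

Species balance on the tank: V dC/dt = Q(C_in − C).
Time constant τ = V/Q = 14.17/0.3427 = 41.3481 min.
C approaches C_in exponentially: C(t) = C_in + (C₀ − C_in) e^(−t/τ).
C(19.95) = 0.2883 + (1.610 − 0.2883)·e^(−19.95/41.3481) = 0.2883 + (1.32170)·0.617245 = 1.10411 g/L.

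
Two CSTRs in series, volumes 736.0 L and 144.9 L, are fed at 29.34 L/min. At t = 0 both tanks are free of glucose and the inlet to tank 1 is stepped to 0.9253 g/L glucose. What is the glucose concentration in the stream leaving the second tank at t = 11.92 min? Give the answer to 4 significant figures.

0.2292 g/L

Each tank obeys Vᵢ dCᵢ/dt = Q(Cᵢ₋₁ − Cᵢ), so τᵢ = Vᵢ/Q.
τ₁ = 736.0/29.34 = 25.0852 min; τ₂ = 144.9/29.34 = 4.93865 min.
Solving the cascade with C₁(0)=C₂(0)=0 gives C₂(t) = C_in[1 − (τ₁ e^(−t/τ₁) − τ₂ e^(−t/τ₂))/(τ₁ − τ₂)].
At t = 11.92: e^(−t/τ₁) = 0.621773, e^(−t/τ₂) = 0.0894912.
C₂ = 0.9253·[1 − (25.0852·0.621773 − 4.93865·0.0894912)/(20.1466)] = 0.9253·0.247746 = 0.229239 g/L.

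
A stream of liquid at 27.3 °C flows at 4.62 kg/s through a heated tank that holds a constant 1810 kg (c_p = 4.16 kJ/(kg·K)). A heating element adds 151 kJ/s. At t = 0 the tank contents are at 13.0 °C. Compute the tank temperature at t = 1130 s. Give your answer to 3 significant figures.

First-law balance (no shaft work): M c_p dT/dt = ṁ c_p (T_in − T) + 151.
Rearrange: dT/dt = (T_ss − T)/τ with τ = M/ṁ = 391.77 s and T_ss = T_in + Q̇/(ṁ c_p) = 35.157 °C.
Solution: T(t) = T_ss + (T₀ − T_ss) e^(−t/τ).
T(1130) = 35.157 + (-22.157)·e^(−1130/391.77) = 35.157 + (-22.157)·0.055893 = 33.918 °C.

33.9 °C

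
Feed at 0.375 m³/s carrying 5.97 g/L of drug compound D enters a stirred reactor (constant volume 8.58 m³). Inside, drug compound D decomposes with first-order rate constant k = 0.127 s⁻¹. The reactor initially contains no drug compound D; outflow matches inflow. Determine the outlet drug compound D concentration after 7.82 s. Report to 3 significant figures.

V dC/dt = Q(C_in − C) − k V C.
dC/dt = (Q/V) C_in − (Q/V + k) C; effective rate a = Q/V + k = 0.043706 + 0.127 = 0.17071 s⁻¹.
C_ss = Q C_in/(Q + kV) = 1.5285 g/L; C(t) = C_ss + (C₀ − C_ss) e^(−a t).
C(7.82) = 1.5285 + (-1.5285)·e^(−0.17071·7.82) = 1.5285 + (-1.5285)·0.26318 = 1.1262 g/L.

1.13 g/L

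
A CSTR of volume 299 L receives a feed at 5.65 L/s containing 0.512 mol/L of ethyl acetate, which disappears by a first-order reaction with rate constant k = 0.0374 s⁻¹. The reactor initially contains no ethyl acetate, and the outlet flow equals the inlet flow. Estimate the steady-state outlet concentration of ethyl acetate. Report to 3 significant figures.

Accumulation = in − out − consumed: V dC/dt = Q C_in − Q C − k V C.
Steady state (dC/dt = 0): C_ss = Q C_in/(Q + kV) = C_in/(1 + kV/Q).
C_ss = 5.65·0.512/(5.65 + 0.0374·299) = 2.8928/16.833 = 0.17186 mol/L.

0.172 mol/L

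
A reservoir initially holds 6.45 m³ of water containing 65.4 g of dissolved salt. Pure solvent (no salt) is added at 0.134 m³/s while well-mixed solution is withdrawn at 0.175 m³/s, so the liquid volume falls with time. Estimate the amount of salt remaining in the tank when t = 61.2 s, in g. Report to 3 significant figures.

Let m(t) be the amount of salt. Volume: V(t) = V₀ + (Q_in − Q_out) t = 6.45 − 0.041000 t; V(61.2) = 3.9408 m³.
Species balance (pure solvent in): dm/dt = −Q_out · m/V(t).
dm/m = −Q_out dt/(V₀ − 0.041000 t); integrating gives ln(m/m₀) = −(Q_out/(Q_in−Q_out)) ln(V/V₀).
m = m₀ (V₀/V)^(Q_out/(Q_in−Q_out)) = 65.4 × (6.45/3.9408)^(-4.2683) = 7.9849 g.

7.98 g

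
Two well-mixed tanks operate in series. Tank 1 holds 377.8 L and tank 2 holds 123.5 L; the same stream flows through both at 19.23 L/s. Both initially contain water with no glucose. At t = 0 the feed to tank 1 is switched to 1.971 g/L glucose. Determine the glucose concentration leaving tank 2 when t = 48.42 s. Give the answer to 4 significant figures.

1.722 g/L

Each tank obeys Vᵢ dCᵢ/dt = Q(Cᵢ₋₁ − Cᵢ), so τᵢ = Vᵢ/Q.
τ₁ = 377.8/19.23 = 19.6464 s; τ₂ = 123.5/19.23 = 6.42226 s.
Solving the cascade with C₁(0)=C₂(0)=0 gives C₂(t) = C_in[1 − (τ₁ e^(−t/τ₁) − τ₂ e^(−t/τ₂))/(τ₁ − τ₂)].
At t = 48.42: e^(−t/τ₁) = 0.0850449, e^(−t/τ₂) = 0.000531714.
C₂ = 1.971·[1 − (19.6464·0.0850449 − 6.42226·0.000531714)/(13.2241)] = 1.971·0.873911 = 1.72248 g/L.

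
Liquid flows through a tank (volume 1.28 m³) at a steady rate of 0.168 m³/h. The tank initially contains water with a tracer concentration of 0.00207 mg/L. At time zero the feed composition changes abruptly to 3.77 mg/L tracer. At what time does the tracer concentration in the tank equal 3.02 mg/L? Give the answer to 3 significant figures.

12.3 h

Accumulation = in − out for the solute gives V dC/dt = Q(C_in − C), so τ = V/Q = 7.6190 h.
C(t) = C_in + (C₀ − C_in) e^(−t/τ). Set C = 3.02 and solve for t:
e^(−t/τ) = (C − C_in)/(C₀ − C_in) = (3.02 − 3.77)/(0.00207 − 3.77) = 0.19905
t = −τ ln(…) = 7.6190 × 1.6142 = 12.299 h.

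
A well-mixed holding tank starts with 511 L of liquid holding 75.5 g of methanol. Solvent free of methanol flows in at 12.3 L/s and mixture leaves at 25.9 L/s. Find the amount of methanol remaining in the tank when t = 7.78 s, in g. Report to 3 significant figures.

Let m(t) be the amount of methanol. Volume: V(t) = V₀ + (Q_in − Q_out) t = 511 − 13.600 t; V(7.78) = 405.19 L.
No methanol enters, so dm/dt = −Q_out · (m/V).
Separate: dm/m = −Q_out dt/V(t) ⇒ ln(m/m₀) = −(Q_out/(Q_in−Q_out)) ln(V/V₀).
m = m₀ (V₀/V)^(Q_out/(Q_in−Q_out)) = 75.5 × (511/405.19)^(-1.9044) = 48.535 g.

48.5 g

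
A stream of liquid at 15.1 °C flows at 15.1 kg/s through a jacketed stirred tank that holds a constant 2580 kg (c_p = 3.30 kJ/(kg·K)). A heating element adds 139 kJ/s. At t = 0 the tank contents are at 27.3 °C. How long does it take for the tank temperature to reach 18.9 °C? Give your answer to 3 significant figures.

381 s

Energy balance: M c_p dT/dt = ṁ c_p (T_in − T) + 139.
τ = M/ṁ = 170.86 s; T_ss = T_in + Q̇/(ṁ c_p) = 17.889 °C.
T(t) = T_ss + (T₀ − T_ss) e^(−t/τ). Set T = 18.9:
e^(−t/τ) = (18.9 − 17.889)/(27.3 − 17.889) = 0.10738
t = −170.86 · ln(0.10738) = 381.25 s.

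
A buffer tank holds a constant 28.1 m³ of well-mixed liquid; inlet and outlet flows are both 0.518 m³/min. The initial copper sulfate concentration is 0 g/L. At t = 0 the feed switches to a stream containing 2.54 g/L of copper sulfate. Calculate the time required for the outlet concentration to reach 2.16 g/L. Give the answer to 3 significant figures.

103 min

Species balance: V dC/dt = Q(C_in − C) ⇒ τ = V/Q = 54.247 min.
C(t) = C_in + (C₀ − C_in) e^(−t/τ). Set C = 2.16 and solve for t:
e^(−t/τ) = (C − C_in)/(C₀ − C_in) = (2.16 − 2.54)/(0 − 2.54) = 0.14961
t = −τ ln(…) = 54.247 × 1.8997 = 103.06 min.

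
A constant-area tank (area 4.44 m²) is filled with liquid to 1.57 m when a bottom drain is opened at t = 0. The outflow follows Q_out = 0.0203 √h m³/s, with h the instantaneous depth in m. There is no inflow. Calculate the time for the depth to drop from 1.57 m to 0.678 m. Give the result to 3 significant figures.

With no inflow, A dh/dt = −0.0203 √h.
∫ h^(−1/2) dh = −(0.0203/A) ∫ dt, giving 2√h = 2√h₀ − (0.0203/A) t.
t = 2A(√h₀ − √h)/0.0203 = 2·4.44·(√1.57 − √0.678)/0.0203
  = 8.8800 × (1.2530 − 0.82341) / 0.0203 = 187.92 s.

188 s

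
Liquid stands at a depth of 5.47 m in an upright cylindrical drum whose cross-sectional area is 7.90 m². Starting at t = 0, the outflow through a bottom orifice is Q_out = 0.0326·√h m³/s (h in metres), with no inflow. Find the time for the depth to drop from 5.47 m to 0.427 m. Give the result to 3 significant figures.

A dh/dt = −Q_out = −0.0326 √h.
Separate and integrate: 2(√h − √h₀) = −(0.0326/A) t.
t = 2A(√h₀ − √h)/0.0326 = 2·7.90·(√5.47 − √0.427)/0.0326
  = 15.800 × (2.3388 − 0.65345) / 0.0326 = 816.83 s.

817 s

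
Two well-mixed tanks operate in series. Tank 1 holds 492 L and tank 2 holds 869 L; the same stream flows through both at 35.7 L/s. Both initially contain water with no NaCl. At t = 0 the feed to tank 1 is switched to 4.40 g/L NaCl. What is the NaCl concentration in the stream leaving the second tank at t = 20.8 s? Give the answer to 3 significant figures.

1.35 g/L

Species balance on tank i: dCᵢ/dt = (Cᵢ₋₁ − Cᵢ)/τᵢ with τᵢ = Vᵢ/Q.
τ₁ = 492/35.7 = 13.782 s; τ₂ = 869/35.7 = 24.342 s.
Solving the cascade with C₁(0)=C₂(0)=0 gives C₂(t) = C_in[1 − (τ₁ e^(−t/τ₁) − τ₂ e^(−t/τ₂))/(τ₁ − τ₂)].
At t = 20.8: e^(−t/τ₁) = 0.22107, e^(−t/τ₂) = 0.42550.
C₂ = 4.40·[1 − (13.782·0.22107 − 24.342·0.42550)/(-10.560)] = 4.40·0.30772 = 1.3540 g/L.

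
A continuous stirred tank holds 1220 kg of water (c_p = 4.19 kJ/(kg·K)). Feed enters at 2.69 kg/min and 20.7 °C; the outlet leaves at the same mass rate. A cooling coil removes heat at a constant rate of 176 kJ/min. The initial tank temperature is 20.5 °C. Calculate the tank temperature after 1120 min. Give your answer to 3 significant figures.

M c_p dT/dt = ṁ c_p (T_in − T) − Q̇.
τ = M/ṁ = 453.53 min; T_ss = T_in − Q̇/(ṁ c_p) = 20.7 − 176/(2.69·4.19) = 5.0848 °C.
Integrating: T(t) = T_ss + (T₀ − T_ss) e^(−t/τ).
T(1120) = 5.0848 + (15.415)·e^(−1120/453.53) = 5.0848 + (15.415)·0.084626 = 6.3894 °C.

6.39 °C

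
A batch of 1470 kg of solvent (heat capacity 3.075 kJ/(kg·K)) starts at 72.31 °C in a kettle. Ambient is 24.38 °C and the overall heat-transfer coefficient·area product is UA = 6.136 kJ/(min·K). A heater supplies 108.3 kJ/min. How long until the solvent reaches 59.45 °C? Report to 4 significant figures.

407.3 min

M c_p dT/dt = −UA(T − T_amb) + Q̇.
τ = M c_p/UA = 736.677 min; T_ss = T_amb + Q̇/UA = 24.38 + 108.3/6.136 = 42.0299 °C.
T(t) = T_ss + (T₀ − T_ss)e^(−t/τ); set T = 59.45:
t = −τ ln[(T − T_ss)/(T₀ − T_ss)] = −736.677 · ln(0.575298) = 407.284 min.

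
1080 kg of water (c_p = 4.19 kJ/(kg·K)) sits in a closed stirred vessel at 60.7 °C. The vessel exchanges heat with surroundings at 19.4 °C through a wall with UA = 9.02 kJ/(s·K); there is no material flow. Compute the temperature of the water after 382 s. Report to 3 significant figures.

38.7 °C

First-law balance (no shaft work): M c_p dT/dt = −UA(T − T_amb).
dT/dt = (T_ss − T)/τ with T_ss = T_amb = 19.400 °C, τ = M c_p/UA = 1080·4.19/9.02 = 501.69 s.
Integrating: T(t) = T_ss + (T₀ − T_ss) e^(−t/τ).
T(382) = 19.400 + (41.300)·0.46700 = 38.687 °C.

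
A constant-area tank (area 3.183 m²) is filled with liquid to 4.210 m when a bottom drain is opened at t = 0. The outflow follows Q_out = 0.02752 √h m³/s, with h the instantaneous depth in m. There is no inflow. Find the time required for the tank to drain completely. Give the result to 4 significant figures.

Accumulation of liquid (constant cross-section A): A dh/dt = −0.02752 √h.
This is separable: 2 d(√h)/dt = −0.02752/A, so √h = √h₀ − (0.02752/(2A)) t.
Set h = 0: 2√h₀ = (0.02752/A) t_empty ⇒ t_empty = 2A√h₀/0.02752.
t_empty = 2·3.183·√4.210/0.02752 = 6.36600·2.05183/0.02752 = 474.634 s.

474.6 s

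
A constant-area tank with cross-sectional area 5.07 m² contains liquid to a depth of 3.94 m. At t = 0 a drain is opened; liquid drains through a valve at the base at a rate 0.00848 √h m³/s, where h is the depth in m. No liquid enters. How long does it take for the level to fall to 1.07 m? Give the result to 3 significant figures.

1140 s

A dh/dt = −Q_out = −0.00848 √h.
∫ h^(−1/2) dh = −(0.00848/A) ∫ dt, giving 2√h = 2√h₀ − (0.00848/A) t.
t = 2A(√h₀ − √h)/0.00848 = 2·5.07·(√3.94 − √1.07)/0.00848
  = 10.140 × (1.9849 − 1.0344) / 0.00848 = 1136.6 s.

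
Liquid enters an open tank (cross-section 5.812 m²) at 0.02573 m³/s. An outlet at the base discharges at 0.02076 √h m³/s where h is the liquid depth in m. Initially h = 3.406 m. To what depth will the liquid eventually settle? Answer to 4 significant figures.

Volume balance on the tank: A dh/dt = Q_in − 0.02076 √h. At steady state dh/dt = 0:
Q_in = 0.02076 √h_ss ⇒ √h_ss = 0.02573/0.02076 = 1.23940.
h_ss = 1.23940² = 1.53612 m. (Since h₀ = 3.406 m > h_ss, the level will fall toward this value.)

1.536 m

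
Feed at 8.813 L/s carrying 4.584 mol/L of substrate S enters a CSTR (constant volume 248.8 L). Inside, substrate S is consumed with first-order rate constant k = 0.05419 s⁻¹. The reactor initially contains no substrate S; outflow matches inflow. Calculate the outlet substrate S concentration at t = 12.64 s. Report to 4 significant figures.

1.228 mol/L

V dC/dt = Q(C_in − C) − k V C.
This is linear with rate a = Q/V + k = 0.0896120 s⁻¹.
C_ss = Q C_in/(Q + kV) = 1.81197 mol/L; C(t) = C_ss + (C₀ − C_ss) e^(−a t).
C(12.64) = 1.81197 + (-1.81197)·e^(−0.0896120·12.64) = 1.81197 + (-1.81197)·0.322164 = 1.22822 mol/L.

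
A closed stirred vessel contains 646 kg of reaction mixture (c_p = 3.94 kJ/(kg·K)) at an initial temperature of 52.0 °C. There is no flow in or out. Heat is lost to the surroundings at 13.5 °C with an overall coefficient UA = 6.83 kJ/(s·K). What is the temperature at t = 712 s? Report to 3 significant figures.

19.2 °C

First-law balance (no shaft work): M c_p dT/dt = −UA(T − T_amb).
dT/dt = (T_ss − T)/τ with T_ss = T_amb = 13.500 °C, τ = M c_p/UA = 646·3.94/6.83 = 372.66 s.
This is linear first-order; T(t) = T_ss + (T₀ − T_ss) e^(−t/τ).
T(712) = 13.500 + (38.500)·0.14799 = 19.198 °C.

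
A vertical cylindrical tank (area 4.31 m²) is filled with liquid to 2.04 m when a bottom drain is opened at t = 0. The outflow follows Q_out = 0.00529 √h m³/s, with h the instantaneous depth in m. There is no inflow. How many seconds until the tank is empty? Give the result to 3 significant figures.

2330 s

With no inflow, A dh/dt = −0.00529 √h.
∫ h^(−1/2) dh = −(0.00529/A) ∫ dt, giving 2√h = 2√h₀ − (0.00529/A) t.
Tank is empty when √h = 0: t_empty = 2A√h₀/0.00529.
t_empty = 2·4.31·√2.04/0.00529 = 8.6200·1.4283/0.00529 = 2327.4 s.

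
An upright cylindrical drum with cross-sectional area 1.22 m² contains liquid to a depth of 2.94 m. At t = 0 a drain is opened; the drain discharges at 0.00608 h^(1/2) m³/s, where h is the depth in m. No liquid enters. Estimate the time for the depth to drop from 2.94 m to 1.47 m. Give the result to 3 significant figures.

With no inflow, A dh/dt = −0.00608 √h.
This is separable: 2 d(√h)/dt = −0.00608/A, so √h = √h₀ − (0.00608/(2A)) t.
t = 2A(√h₀ − √h)/0.00608 = 2·1.22·(√2.94 − √1.47)/0.00608
  = 2.4400 × (1.7146 − 1.2124) / 0.00608 = 201.54 s.

202 s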